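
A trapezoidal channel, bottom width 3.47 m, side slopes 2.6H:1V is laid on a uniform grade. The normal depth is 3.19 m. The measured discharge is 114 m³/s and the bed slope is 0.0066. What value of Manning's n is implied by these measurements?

With bottom width b = 3.47 m and side slope z = 2.6: A = (b + zy)y = (3.47 + 2.6×3.19)×3.19 = 37.53 m²; P = b + 2y√(1+z²) = 3.47 + 2×3.19×2.786 = 21.24 m.
Hydraulic radius R = A/P = 37.53/21.24 = 1.767 m.
Rearranging Manning's equation: n = (1/Q) A R^(2/3) S^(1/2) = (1/114) × 37.53 × 1.767^(2/3) × √0.0066 = 0.0391.

n = 0.0391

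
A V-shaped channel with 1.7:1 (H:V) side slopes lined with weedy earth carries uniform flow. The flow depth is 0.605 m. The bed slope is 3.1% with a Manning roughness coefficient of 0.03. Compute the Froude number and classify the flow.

For a triangular section with side slope z = 1.7: A = zy² = 1.7×0.605² = 0.6222 m²; P = 2y√(1+z²) = 2×0.605×1.972 = 2.386 m.
Hydraulic radius R = A/P = 0.6222/2.386 = 0.2607 m.
V = (1/n) R^(2/3) √S = (1/0.03) × 0.2607^(2/3) × √0.031 = 2.395 m/s. Hydraulic depth D_h = A/T = 0.6222/2.057 = 0.3025 m.
Froude number Fr = V/√(g·D_h) = 2.395/√(9.81×0.3025) = 1.39, which is greater than 1, so the flow is supercritical.

supercritical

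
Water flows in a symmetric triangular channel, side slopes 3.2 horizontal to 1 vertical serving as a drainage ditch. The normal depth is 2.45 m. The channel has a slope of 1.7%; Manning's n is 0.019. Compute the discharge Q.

Q = 146 m³/s

For a triangular section with side slope z = 3.2: A = zy² = 3.2×2.45² = 19.21 m²; P = 2y√(1+z²) = 2×2.45×3.353 = 16.43 m.
Hydraulic radius R = A/P = 19.21/16.43 = 1.169 m.
Manning's equation: Q = (1/n) A R^(2/3) S^(1/2) = (1/0.019) × 19.21 × 1.169^(2/3) × 0.017^(1/2) = 146 m³/s.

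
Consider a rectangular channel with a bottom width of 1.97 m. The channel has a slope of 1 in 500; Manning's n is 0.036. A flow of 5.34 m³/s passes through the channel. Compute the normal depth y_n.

y_n = 2.71 m

Manning's equation rearranged: A R^(2/3) = nQ / (1·√S) = 0.036 × 5.34 / (√0.002) = 4.299.
Trying y = 3.19 m: A R^(2/3) = 5.2 — high.
Trying y = 2.1 m: A R^(2/3) = 3.169 — low.
Trying y = 2.71 m: A R^(2/3) = 4.298 — close enough.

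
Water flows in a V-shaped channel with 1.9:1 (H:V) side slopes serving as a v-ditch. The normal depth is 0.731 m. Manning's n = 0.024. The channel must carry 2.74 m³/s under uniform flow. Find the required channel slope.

For a triangular section with side slope z = 1.9: A = zy² = 1.9×0.731² = 1.015 m²; P = 2y√(1+z²) = 2×0.731×2.147 = 3.139 m.
Hydraulic radius R = A/P = 1.015/3.139 = 0.3234 m.
From Manning's equation, S = [nQ / (1 A R^(2/3))]² = [0.024 × 2.74 / (1 × 1.015 × 0.3234^(2/3))]² = 0.0189.

S = 0.0189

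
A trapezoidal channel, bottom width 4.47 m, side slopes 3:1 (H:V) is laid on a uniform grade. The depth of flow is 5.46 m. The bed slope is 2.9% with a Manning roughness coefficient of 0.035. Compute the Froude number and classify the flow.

supercritical

With bottom width b = 4.47 m and side slope z = 3: A = (b + zy)y = (4.47 + 3×5.46)×5.46 = 113.8 m²; P = b + 2y√(1+z²) = 4.47 + 2×5.46×3.162 = 39 m.
Hydraulic radius R = A/P = 113.8/39 = 2.919 m.
V = (1/n) R^(2/3) √S = (1/0.035) × 2.919^(2/3) × √0.029 = 9.937 m/s. Hydraulic depth D_h = A/T = 113.8/37.23 = 3.058 m.
Froude number Fr = V/√(g·D_h) = 9.937/√(9.81×3.058) = 1.81, which is greater than 1, so the flow is supercritical.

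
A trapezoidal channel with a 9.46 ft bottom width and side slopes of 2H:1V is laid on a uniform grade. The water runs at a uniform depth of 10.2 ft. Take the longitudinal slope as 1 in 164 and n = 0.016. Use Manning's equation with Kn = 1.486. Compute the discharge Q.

Q = 6910 ft³/s

With bottom width b = 9.46 ft and side slope z = 2: A = (b + zy)y = (9.46 + 2×10.2)×10.2 = 304.6 ft²; P = b + 2y√(1+z²) = 9.46 + 2×10.2×2.236 = 55.08 ft.
Hydraulic radius R = A/P = 304.6/55.08 = 5.53 ft.
Manning's equation: Q = (1.486/n) A R^(2/3) S^(1/2) = (1.486/0.016) × 304.6 × 5.53^(2/3) × 0.006098^(1/2) = 6910 ft³/s.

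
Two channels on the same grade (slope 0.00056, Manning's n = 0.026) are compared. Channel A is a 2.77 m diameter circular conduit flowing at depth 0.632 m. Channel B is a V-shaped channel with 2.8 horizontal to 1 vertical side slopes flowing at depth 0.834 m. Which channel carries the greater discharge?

channel B

Channel A: For a circular section of diameter D = 2.77 m at depth y = 0.632 m, the central angle is θ = 2 arccos(1 − 2y/D) = 1.992 rad. Then A = (D²/8)(θ − sin θ) = 1.035 m² and P = Dθ/2 = 2.759 m. Hydraulic radius R = A/P = 1.035/2.759 = 0.3752 m. Q_A = (1/0.026)·1.035·0.3752^(2/3)·√0.00056 = 0.4902 m³/s.
Channel B: For a triangular section with side slope z = 2.8: A = zy² = 2.8×0.834² = 1.948 m²; P = 2y√(1+z²) = 2×0.834×2.973 = 4.959 m. Hydraulic radius R = A/P = 1.948/4.959 = 0.3927 m. Q_B = (1/0.026)·1.948·0.3927^(2/3)·√0.00056 = 0.9506 m³/s.
Q_A = 0.4902 m³/s vs Q_B = 0.9506 m³/s, so channel B carries more.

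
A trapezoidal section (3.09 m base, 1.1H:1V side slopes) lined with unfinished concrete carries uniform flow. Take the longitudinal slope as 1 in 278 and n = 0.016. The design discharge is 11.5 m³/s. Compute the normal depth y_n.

Manning's equation rearranged: A R^(2/3) = nQ / (1·√S) = 0.016 × 11.5 / (√0.003597) = 3.068.
Trying y = 0.733 m: A R^(2/3) = 1.899 — too small.
Trying y = 0.964 m: A R^(2/3) = 3.069 — ≈ 3.068.

y_n = 0.964 m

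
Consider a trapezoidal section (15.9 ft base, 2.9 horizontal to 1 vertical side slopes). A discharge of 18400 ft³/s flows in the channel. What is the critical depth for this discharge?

y_c = 16.5 ft

At critical depth, Q² T / (g A³) = 1, i.e. A³/T = Q²/g = 18400²/32.2 = 10510000.
Trying y = 11.9 ft: A³/T = 2542000 — low.
Trying y = 20.5 ft: A³/T = 27340000 — high.
Trying y = 16.5 ft: A³/T = 10430000 — close enough.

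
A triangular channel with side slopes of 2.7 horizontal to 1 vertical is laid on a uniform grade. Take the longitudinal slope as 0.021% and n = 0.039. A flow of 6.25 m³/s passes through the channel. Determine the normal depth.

y_n = 2.4 m

Manning's equation rearranged: A R^(2/3) = nQ / (1·√S) = 0.039 × 6.25 / (√0.00021) = 16.82.
At y = 2.7 m: A R^(2/3) = 23.03 — too large.
At y = 2.4 m: A R^(2/3) = 16.83 — ≈ 16.82.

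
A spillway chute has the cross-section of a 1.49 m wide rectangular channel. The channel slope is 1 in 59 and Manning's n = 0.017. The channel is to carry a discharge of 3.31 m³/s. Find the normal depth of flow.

Manning's equation rearranged: A R^(2/3) = nQ / (1·√S) = 0.017 × 3.31 / (√0.01695) = 0.4322.
Trying y = 0.484 m: A R^(2/3) = 0.3184 — short.
Trying y = 0.661 m: A R^(2/3) = 0.4894 — over.
Trying y = 0.603 m: A R^(2/3) = 0.4319 — close enough.

y_n = 0.603 m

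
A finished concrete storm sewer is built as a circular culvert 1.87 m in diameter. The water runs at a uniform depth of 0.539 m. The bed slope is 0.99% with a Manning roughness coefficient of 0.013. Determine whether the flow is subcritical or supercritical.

For a circular section of diameter D = 1.87 m at depth y = 0.539 m, the central angle is θ = 2 arccos(1 − 2y/D) = 2.267 rad. Then A = (D²/8)(θ − sin θ) = 0.6555 m² and P = Dθ/2 = 2.12 m.
Hydraulic radius R = A/P = 0.6555/2.12 = 0.3093 m.
V = (1/n) R^(2/3) √S = (1/0.013) × 0.3093^(2/3) × √0.0099 = 3.5 m/s. Hydraulic depth D_h = A/T = 0.6555/1.694 = 0.3869 m.
Froude number Fr = V/√(g·D_h) = 3.5/√(9.81×0.3869) = 1.8, which is greater than 1, so the flow is supercritical.

supercritical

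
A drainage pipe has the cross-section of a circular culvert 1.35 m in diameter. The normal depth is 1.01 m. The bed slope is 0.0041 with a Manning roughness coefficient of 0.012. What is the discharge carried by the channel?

Q = 3.37 m³/s

For a circular section of diameter D = 1.35 m at depth y = 1.01 m, the central angle is θ = 2 arccos(1 − 2y/D) = 4.18 rad. Then A = (D²/8)(θ − sin θ) = 1.149 m² and P = Dθ/2 = 2.822 m.
Hydraulic radius R = A/P = 1.149/2.822 = 0.4071 m.
Manning's equation: Q = (1/n) A R^(2/3) S^(1/2) = (1/0.012) × 1.149 × 0.4071^(2/3) × 0.0041^(1/2) = 3.37 m³/s.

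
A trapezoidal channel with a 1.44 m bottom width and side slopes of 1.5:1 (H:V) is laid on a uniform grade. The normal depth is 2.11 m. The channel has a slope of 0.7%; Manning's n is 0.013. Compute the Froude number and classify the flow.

With bottom width b = 1.44 m and side slope z = 1.5: A = (b + zy)y = (1.44 + 1.5×2.11)×2.11 = 9.717 m²; P = b + 2y√(1+z²) = 1.44 + 2×2.11×1.803 = 9.048 m.
Hydraulic radius R = A/P = 9.717/9.048 = 1.074 m.
V = (1/n) R^(2/3) √S = (1/0.013) × 1.074^(2/3) × √0.007 = 6.749 m/s. Hydraulic depth D_h = A/T = 9.717/7.77 = 1.251 m.
Froude number Fr = V/√(g·D_h) = 6.749/√(9.81×1.251) = 1.93, which is greater than 1, so the flow is supercritical.

supercritical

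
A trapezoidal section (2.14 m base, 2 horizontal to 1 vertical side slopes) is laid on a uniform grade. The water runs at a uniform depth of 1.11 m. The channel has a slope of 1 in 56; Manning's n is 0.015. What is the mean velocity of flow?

With bottom width b = 2.14 m and side slope z = 2: A = (b + zy)y = (2.14 + 2×1.11)×1.11 = 4.84 m²; P = b + 2y√(1+z²) = 2.14 + 2×1.11×2.236 = 7.104 m.
Hydraulic radius R = A/P = 4.84/7.104 = 0.6812 m.
From Manning's equation, V = (1/n) R^(2/3) S^(1/2) = (1/0.015) × 0.6812^(2/3) × 0.01786^(1/2) = 6.9 m/s.

V = 6.9 m/s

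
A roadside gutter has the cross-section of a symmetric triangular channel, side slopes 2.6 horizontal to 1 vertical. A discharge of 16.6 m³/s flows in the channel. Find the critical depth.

y_c = 1.53 m

At critical depth, Q² T / (g A³) = 1, i.e. A³/T = Q²/g = 16.6²/9.81 = 28.09.
Try y = 1.66 m: A³/T = 42.6 — high.
Try y = 1.28 m: A³/T = 11.61 — low.
Try y = 1.53 m: A³/T = 28.34 — ≈ 28.09.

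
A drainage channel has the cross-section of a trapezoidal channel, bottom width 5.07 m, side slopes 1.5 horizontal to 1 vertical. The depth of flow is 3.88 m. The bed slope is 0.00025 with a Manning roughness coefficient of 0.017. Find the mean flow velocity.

V = 1.58 m/s

With bottom width b = 5.07 m and side slope z = 1.5: A = (b + zy)y = (5.07 + 1.5×3.88)×3.88 = 42.25 m²; P = b + 2y√(1+z²) = 5.07 + 2×3.88×1.803 = 19.06 m.
Hydraulic radius R = A/P = 42.25/19.06 = 2.217 m.
From Manning's equation, V = (1/n) R^(2/3) S^(1/2) = (1/0.017) × 2.217^(2/3) × 0.00025^(1/2) = 1.58 m/s.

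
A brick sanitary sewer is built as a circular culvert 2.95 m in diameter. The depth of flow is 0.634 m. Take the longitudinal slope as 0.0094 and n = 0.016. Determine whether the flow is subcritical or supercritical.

For a circular section of diameter D = 2.95 m at depth y = 0.634 m, the central angle is θ = 2 arccos(1 − 2y/D) = 1.928 rad. Then A = (D²/8)(θ − sin θ) = 1.078 m² and P = Dθ/2 = 2.844 m.
Hydraulic radius R = A/P = 1.078/2.844 = 0.3792 m.
V = (1/n) R^(2/3) √S = (1/0.016) × 0.3792^(2/3) × √0.0094 = 3.174 m/s. Hydraulic depth D_h = A/T = 1.078/2.424 = 0.445 m.
Froude number Fr = V/√(g·D_h) = 3.174/√(9.81×0.445) = 1.52, which is greater than 1, so the flow is supercritical.

supercritical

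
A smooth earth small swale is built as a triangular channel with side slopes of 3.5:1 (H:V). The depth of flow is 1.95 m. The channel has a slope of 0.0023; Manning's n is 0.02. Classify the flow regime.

For a triangular section with side slope z = 3.5: A = zy² = 3.5×1.95² = 13.31 m²; P = 2y√(1+z²) = 2×1.95×3.64 = 14.2 m.
Hydraulic radius R = A/P = 13.31/14.2 = 0.9375 m.
V = (1/n) R^(2/3) √S = (1/0.02) × 0.9375^(2/3) × √0.0023 = 2.297 m/s. Hydraulic depth D_h = A/T = 13.31/13.65 = 0.975 m.
Froude number Fr = V/√(g·D_h) = 2.297/√(9.81×0.975) = 0.743, which is less than 1, so the flow is subcritical.

subcritical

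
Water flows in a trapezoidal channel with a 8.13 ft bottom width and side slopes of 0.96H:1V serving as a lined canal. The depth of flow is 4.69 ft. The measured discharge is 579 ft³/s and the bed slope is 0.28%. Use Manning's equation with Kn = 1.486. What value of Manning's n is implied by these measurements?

With bottom width b = 8.13 ft and side slope z = 0.96: A = (b + zy)y = (8.13 + 0.96×4.69)×4.69 = 59.25 ft²; P = b + 2y√(1+z²) = 8.13 + 2×4.69×1.386 = 21.13 ft.
Hydraulic radius R = A/P = 59.25/21.13 = 2.804 ft.
Rearranging Manning's equation: n = (1.486/Q) A R^(2/3) S^(1/2) = (1.486/579) × 59.25 × 2.804^(2/3) × √0.0028 = 0.016.

n = 0.016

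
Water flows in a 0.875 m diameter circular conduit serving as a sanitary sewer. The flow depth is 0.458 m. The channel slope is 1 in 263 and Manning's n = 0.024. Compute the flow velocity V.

V = 0.951 m/s

For a circular section of diameter D = 0.875 m at depth y = 0.458 m, the central angle is θ = 2 arccos(1 − 2y/D) = 3.235 rad. Then A = (D²/8)(θ − sin θ) = 0.3186 m² and P = Dθ/2 = 1.415 m.
Hydraulic radius R = A/P = 0.3186/1.415 = 0.2251 m.
From Manning's equation, V = (1/n) R^(2/3) S^(1/2) = (1/0.024) × 0.2251^(2/3) × 0.003802^(1/2) = 0.951 m/s.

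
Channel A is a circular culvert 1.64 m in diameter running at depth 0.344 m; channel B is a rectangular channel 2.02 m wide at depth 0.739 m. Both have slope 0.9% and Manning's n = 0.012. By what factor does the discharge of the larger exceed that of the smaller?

7.53

Channel A: For a circular section of diameter D = 1.64 m at depth y = 0.344 m, the central angle is θ = 2 arccos(1 − 2y/D) = 1.903 rad. Then A = (D²/8)(θ − sin θ) = 0.3219 m² and P = Dθ/2 = 1.56 m. Hydraulic radius R = A/P = 0.3219/1.56 = 0.2063 m. Q_A = (1/0.012)·0.3219·0.2063^(2/3)·√0.009 = 0.8887 m³/s.
Channel B: Flow area A = b·y = 2.02 × 0.739 = 1.493 m². Wetted perimeter P = b + 2y = 2.02 + 2×0.739 = 3.498 m. Hydraulic radius R = A/P = 1.493/3.498 = 0.4268 m. Q_B = (1/0.012)·1.493·0.4268^(2/3)·√0.009 = 6.689 m³/s.
The larger discharge is 6.689 m³/s and the smaller is 0.8887 m³/s; the ratio is 7.53.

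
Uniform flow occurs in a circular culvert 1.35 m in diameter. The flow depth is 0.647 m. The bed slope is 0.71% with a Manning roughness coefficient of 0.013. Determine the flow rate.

Q = 2.09 m³/s

For a circular section of diameter D = 1.35 m at depth y = 0.647 m, the central angle is θ = 2 arccos(1 − 2y/D) = 3.059 rad. Then A = (D²/8)(θ − sin θ) = 0.6779 m² and P = Dθ/2 = 2.065 m.
Hydraulic radius R = A/P = 0.6779/2.065 = 0.3284 m.
Manning's equation: Q = (1/n) A R^(2/3) S^(1/2) = (1/0.013) × 0.6779 × 0.3284^(2/3) × 0.0071^(1/2) = 2.09 m³/s.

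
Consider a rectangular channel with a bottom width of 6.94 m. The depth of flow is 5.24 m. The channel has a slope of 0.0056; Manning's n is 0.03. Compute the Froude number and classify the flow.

subcritical

Flow area A = b·y = 6.94 × 5.24 = 36.37 m². Wetted perimeter P = b + 2y = 6.94 + 2×5.24 = 17.42 m.
Hydraulic radius R = A/P = 36.37/17.42 = 2.088 m.
V = (1/n) R^(2/3) √S = (1/0.03) × 2.088^(2/3) × √0.0056 = 4.074 m/s. Hydraulic depth D_h = A/T = 36.37/6.94 = 5.24 m.
Froude number Fr = V/√(g·D_h) = 4.074/√(9.81×5.24) = 0.568, which is less than 1, so the flow is subcritical.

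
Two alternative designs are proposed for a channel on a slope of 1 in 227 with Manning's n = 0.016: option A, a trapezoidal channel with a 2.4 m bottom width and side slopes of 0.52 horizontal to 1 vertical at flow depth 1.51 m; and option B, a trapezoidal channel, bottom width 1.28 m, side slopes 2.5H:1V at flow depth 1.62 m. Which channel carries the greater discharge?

channel B

Channel A: With bottom width b = 2.4 m and side slope z = 0.52: A = (b + zy)y = (2.4 + 0.52×1.51)×1.51 = 4.81 m²; P = b + 2y√(1+z²) = 2.4 + 2×1.51×1.127 = 5.804 m. Hydraulic radius R = A/P = 4.81/5.804 = 0.8287 m. Q_A = (1/0.016)·4.81·0.8287^(2/3)·√0.004405 = 17.6 m³/s.
Channel B: With bottom width b = 1.28 m and side slope z = 2.5: A = (b + zy)y = (1.28 + 2.5×1.62)×1.62 = 8.635 m²; P = b + 2y√(1+z²) = 1.28 + 2×1.62×2.693 = 10 m. Hydraulic radius R = A/P = 8.635/10 = 0.8631 m. Q_B = (1/0.016)·8.635·0.8631^(2/3)·√0.004405 = 32.47 m³/s.
Q_A = 17.6 m³/s vs Q_B = 32.47 m³/s, so channel B carries more.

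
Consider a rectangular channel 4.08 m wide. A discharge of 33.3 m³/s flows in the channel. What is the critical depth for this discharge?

For a rectangular channel, critical depth y_c = (q²/g)^(1/3) where q = Q/b = 33.3/4.08 = 8.162 m²/s.
So y_c = (8.162²/9.81)^(1/3) = 1.89 m.

y_c = 1.89 m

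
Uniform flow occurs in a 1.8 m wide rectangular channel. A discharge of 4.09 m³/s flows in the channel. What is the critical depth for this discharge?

y_c = 0.807 m

For a rectangular channel, critical depth y_c = (q²/g)^(1/3) where q = Q/b = 4.09/1.8 = 2.272 m²/s.
So y_c = (2.272²/9.81)^(1/3) = 0.807 m.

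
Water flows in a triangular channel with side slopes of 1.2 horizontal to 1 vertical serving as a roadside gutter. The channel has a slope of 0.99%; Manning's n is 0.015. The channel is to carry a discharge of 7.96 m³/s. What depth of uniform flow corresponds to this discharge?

y_n = 1.27 m

Manning's equation rearranged: A R^(2/3) = nQ / (1·√S) = 0.015 × 7.96 / (√0.0099) = 1.2.
At y = 1.09 m: A R^(2/3) = 0.7979 — low.
At y = 1.61 m: A R^(2/3) = 2.258 — high.
At y = 1.27 m: A R^(2/3) = 1.199 — matches.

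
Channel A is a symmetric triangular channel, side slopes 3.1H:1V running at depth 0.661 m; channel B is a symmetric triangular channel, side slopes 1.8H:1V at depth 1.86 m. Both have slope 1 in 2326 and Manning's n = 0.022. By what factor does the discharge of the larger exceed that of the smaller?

Channel A: For a triangular section with side slope z = 3.1: A = zy² = 3.1×0.661² = 1.354 m²; P = 2y√(1+z²) = 2×0.661×3.257 = 4.306 m. Hydraulic radius R = A/P = 1.354/4.306 = 0.3145 m. Q_A = (1/0.022)·1.354·0.3145^(2/3)·√0.0004299 = 0.5904 m³/s.
Channel B: For a triangular section with side slope z = 1.8: A = zy² = 1.8×1.86² = 6.227 m²; P = 2y√(1+z²) = 2×1.86×2.059 = 7.66 m. Hydraulic radius R = A/P = 6.227/7.66 = 0.813 m. Q_B = (1/0.022)·6.227·0.813^(2/3)·√0.0004299 = 5.112 m³/s.
The larger discharge is 5.112 m³/s and the smaller is 0.5904 m³/s; the ratio is 8.66.

8.66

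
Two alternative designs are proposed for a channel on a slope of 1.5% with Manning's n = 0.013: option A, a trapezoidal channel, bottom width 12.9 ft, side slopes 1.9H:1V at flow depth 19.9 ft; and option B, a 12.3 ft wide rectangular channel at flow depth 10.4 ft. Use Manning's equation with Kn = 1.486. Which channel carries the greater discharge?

Channel A: With bottom width b = 12.9 ft and side slope z = 1.9: A = (b + zy)y = (12.9 + 1.9×19.9)×19.9 = 1009 ft²; P = b + 2y√(1+z²) = 12.9 + 2×19.9×2.147 = 98.35 ft. Hydraulic radius R = A/P = 1009/98.35 = 10.26 ft. Q_A = (1.486/0.013)·1009·10.26^(2/3)·√0.015 = 66710 ft³/s.
Channel B: Flow area A = b·y = 12.3 × 10.4 = 127.9 ft². Wetted perimeter P = b + 2y = 12.3 + 2×10.4 = 33.1 ft. Hydraulic radius R = A/P = 127.9/33.1 = 3.865 ft. Q_B = (1.486/0.013)·127.9·3.865^(2/3)·√0.015 = 4410 ft³/s.
Q_A = 66710 ft³/s vs Q_B = 4410 ft³/s, so channel A carries more.

channel A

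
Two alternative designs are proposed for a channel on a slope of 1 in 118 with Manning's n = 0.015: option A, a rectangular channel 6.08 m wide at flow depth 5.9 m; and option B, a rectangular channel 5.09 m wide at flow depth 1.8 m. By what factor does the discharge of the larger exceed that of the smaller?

6.01

Channel A: Flow area A = b·y = 6.08 × 5.9 = 35.87 m². Wetted perimeter P = b + 2y = 6.08 + 2×5.9 = 17.88 m. Hydraulic radius R = A/P = 35.87/17.88 = 2.006 m. Q_A = (1/0.015)·35.87·2.006^(2/3)·√0.008475 = 350.2 m³/s.
Channel B: Flow area A = b·y = 5.09 × 1.8 = 9.162 m². Wetted perimeter P = b + 2y = 5.09 + 2×1.8 = 8.69 m. Hydraulic radius R = A/P = 9.162/8.69 = 1.054 m. Q_B = (1/0.015)·9.162·1.054^(2/3)·√0.008475 = 58.25 m³/s.
The larger discharge is 350.2 m³/s and the smaller is 58.25 m³/s; the ratio is 6.01.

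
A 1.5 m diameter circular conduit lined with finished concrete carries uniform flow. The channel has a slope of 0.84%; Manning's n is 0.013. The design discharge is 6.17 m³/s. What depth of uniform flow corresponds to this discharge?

y_n = 1.17 m

Manning's equation rearranged: A R^(2/3) = nQ / (1·√S) = 0.013 × 6.17 / (√0.0084) = 0.8752.
Try y = 0.875 m: A R^(2/3) = 0.5911 — low.
Try y = 1.37 m: A R^(2/3) = 0.9845 — high.
Try y = 1.17 m: A R^(2/3) = 0.8753 — close enough.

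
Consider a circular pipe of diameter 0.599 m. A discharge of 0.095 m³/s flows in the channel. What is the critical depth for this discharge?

At critical depth, Q² T / (g A³) = 1, i.e. A³/T = Q²/g = 0.095²/9.81 = 0.00092.
Trying y = 0.144 m: A³/T = 0.0002767 — low.
Trying y = 0.223 m: A³/T = 0.001508 — high.
Trying y = 0.196 m: A³/T = 0.0009164 — close enough.

y_c = 0.196 m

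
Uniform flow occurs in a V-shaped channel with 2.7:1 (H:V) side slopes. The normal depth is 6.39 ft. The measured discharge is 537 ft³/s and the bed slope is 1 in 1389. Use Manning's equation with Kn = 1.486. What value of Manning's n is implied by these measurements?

For a triangular section with side slope z = 2.7: A = zy² = 2.7×6.39² = 110.2 ft²; P = 2y√(1+z²) = 2×6.39×2.879 = 36.8 ft.
Hydraulic radius R = A/P = 110.2/36.8 = 2.996 ft.
Rearranging Manning's equation: n = (1.486/Q) A R^(2/3) S^(1/2) = (1.486/537) × 110.2 × 2.996^(2/3) × √0.0007199 = 0.017.

n = 0.017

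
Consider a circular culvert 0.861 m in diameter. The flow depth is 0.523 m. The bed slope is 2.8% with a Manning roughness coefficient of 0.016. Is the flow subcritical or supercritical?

supercritical

For a circular section of diameter D = 0.861 m at depth y = 0.523 m, the central angle is θ = 2 arccos(1 − 2y/D) = 3.575 rad. Then A = (D²/8)(θ − sin θ) = 0.3701 m² and P = Dθ/2 = 1.539 m.
Hydraulic radius R = A/P = 0.3701/1.539 = 0.2405 m.
V = (1/n) R^(2/3) √S = (1/0.016) × 0.2405^(2/3) × √0.028 = 4.045 m/s. Hydraulic depth D_h = A/T = 0.3701/0.8409 = 0.4402 m.
Froude number Fr = V/√(g·D_h) = 4.045/√(9.81×0.4402) = 1.95, which is greater than 1, so the flow is supercritical.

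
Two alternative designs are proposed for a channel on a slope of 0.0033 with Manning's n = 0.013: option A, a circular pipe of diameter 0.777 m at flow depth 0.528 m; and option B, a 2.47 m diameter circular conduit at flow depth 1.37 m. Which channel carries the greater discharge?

Channel A: For a circular section of diameter D = 0.777 m at depth y = 0.528 m, the central angle is θ = 2 arccos(1 − 2y/D) = 3.876 rad. Then A = (D²/8)(θ − sin θ) = 0.3431 m² and P = Dθ/2 = 1.506 m. Hydraulic radius R = A/P = 0.3431/1.506 = 0.2278 m. Q_A = (1/0.013)·0.3431·0.2278^(2/3)·√0.0033 = 0.5656 m³/s.
Channel B: For a circular section of diameter D = 2.47 m at depth y = 1.37 m, the central angle is θ = 2 arccos(1 − 2y/D) = 3.361 rad. Then A = (D²/8)(θ − sin θ) = 2.729 m² and P = Dθ/2 = 4.15 m. Hydraulic radius R = A/P = 2.729/4.15 = 0.6574 m. Q_B = (1/0.013)·2.729·0.6574^(2/3)·√0.0033 = 9.116 m³/s.
Q_A = 0.5656 m³/s vs Q_B = 9.116 m³/s, so channel B carries more.

channel B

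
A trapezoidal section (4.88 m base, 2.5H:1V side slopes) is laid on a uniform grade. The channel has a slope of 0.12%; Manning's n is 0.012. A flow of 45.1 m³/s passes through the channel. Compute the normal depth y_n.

y_n = 1.65 m

Manning's equation rearranged: A R^(2/3) = nQ / (1·√S) = 0.012 × 45.1 / (√0.0012) = 15.62.
Try y = 1.87 m: A R^(2/3) = 20.12 — over.
Try y = 1.65 m: A R^(2/3) = 15.63 — ≈ 15.62.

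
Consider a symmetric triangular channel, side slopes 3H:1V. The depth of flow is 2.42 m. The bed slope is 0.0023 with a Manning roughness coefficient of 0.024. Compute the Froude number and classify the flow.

subcritical

For a triangular section with side slope z = 3: A = zy² = 3×2.42² = 17.57 m²; P = 2y√(1+z²) = 2×2.42×3.162 = 15.31 m.
Hydraulic radius R = A/P = 17.57/15.31 = 1.148 m.
V = (1/n) R^(2/3) √S = (1/0.024) × 1.148^(2/3) × √0.0023 = 2.191 m/s. Hydraulic depth D_h = A/T = 17.57/14.52 = 1.21 m.
Froude number Fr = V/√(g·D_h) = 2.191/√(9.81×1.21) = 0.636, which is less than 1, so the flow is subcritical.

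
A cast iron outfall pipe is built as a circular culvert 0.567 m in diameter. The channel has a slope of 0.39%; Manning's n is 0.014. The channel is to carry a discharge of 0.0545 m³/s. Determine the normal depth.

Manning's equation rearranged: A R^(2/3) = nQ / (1·√S) = 0.014 × 0.0545 / (√0.0039) = 0.01222.
At y = 0.119 m: A R^(2/3) = 0.006626 — short.
At y = 0.162 m: A R^(2/3) = 0.01223 — close enough.

y_n = 0.162 m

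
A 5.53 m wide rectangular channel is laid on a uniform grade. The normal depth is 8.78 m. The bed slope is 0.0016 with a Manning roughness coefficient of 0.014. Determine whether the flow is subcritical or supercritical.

Flow area A = b·y = 5.53 × 8.78 = 48.55 m². Wetted perimeter P = b + 2y = 5.53 + 2×8.78 = 23.09 m.
Hydraulic radius R = A/P = 48.55/23.09 = 2.103 m.
V = (1/n) R^(2/3) √S = (1/0.014) × 2.103^(2/3) × √0.0016 = 4.69 m/s. Hydraulic depth D_h = A/T = 48.55/5.53 = 8.78 m.
Froude number Fr = V/√(g·D_h) = 4.69/√(9.81×8.78) = 0.505, which is less than 1, so the flow is subcritical.

subcritical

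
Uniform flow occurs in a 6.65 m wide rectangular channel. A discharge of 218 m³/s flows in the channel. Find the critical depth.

y_c = 4.78 m

For a rectangular channel, critical depth y_c = (q²/g)^(1/3) where q = Q/b = 218/6.65 = 32.78 m²/s.
So y_c = (32.78²/9.81)^(1/3) = 4.78 m.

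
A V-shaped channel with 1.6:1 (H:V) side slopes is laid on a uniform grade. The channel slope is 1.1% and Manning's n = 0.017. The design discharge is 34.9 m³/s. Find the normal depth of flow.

Manning's equation rearranged: A R^(2/3) = nQ / (1·√S) = 0.017 × 34.9 / (√0.011) = 5.657.
Trying y = 2.22 m: A R^(2/3) = 7.574 — high.
Trying y = 1.47 m: A R^(2/3) = 2.523 — low.
Trying y = 1.99 m: A R^(2/3) = 5.658 — close enough.

y_n = 1.99 m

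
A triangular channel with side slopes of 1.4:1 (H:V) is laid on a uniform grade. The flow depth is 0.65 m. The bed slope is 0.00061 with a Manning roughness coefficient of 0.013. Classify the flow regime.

For a triangular section with side slope z = 1.4: A = zy² = 1.4×0.65² = 0.5915 m²; P = 2y√(1+z²) = 2×0.65×1.72 = 2.237 m.
Hydraulic radius R = A/P = 0.5915/2.237 = 0.2645 m.
V = (1/n) R^(2/3) √S = (1/0.013) × 0.2645^(2/3) × √0.00061 = 0.7828 m/s. Hydraulic depth D_h = A/T = 0.5915/1.82 = 0.325 m.
Froude number Fr = V/√(g·D_h) = 0.7828/√(9.81×0.325) = 0.438, which is less than 1, so the flow is subcritical.

subcritical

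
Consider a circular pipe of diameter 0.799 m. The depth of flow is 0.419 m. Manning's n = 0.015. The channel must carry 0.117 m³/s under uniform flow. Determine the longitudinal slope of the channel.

For a circular section of diameter D = 0.799 m at depth y = 0.419 m, the central angle is θ = 2 arccos(1 − 2y/D) = 3.239 rad. Then A = (D²/8)(θ − sin θ) = 0.2663 m² and P = Dθ/2 = 1.294 m.
Hydraulic radius R = A/P = 0.2663/1.294 = 0.2058 m.
From Manning's equation, S = [nQ / (1 A R^(2/3))]² = [0.015 × 0.117 / (1 × 0.2663 × 0.2058^(2/3))]² = 0.000358.

S = 0.000358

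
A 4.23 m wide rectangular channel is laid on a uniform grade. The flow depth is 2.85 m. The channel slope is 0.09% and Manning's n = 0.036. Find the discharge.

Q = 11.4 m³/s

Flow area A = b·y = 4.23 × 2.85 = 12.06 m². Wetted perimeter P = b + 2y = 4.23 + 2×2.85 = 9.93 m.
Hydraulic radius R = A/P = 12.06/9.93 = 1.214 m.
Manning's equation: Q = (1/n) A R^(2/3) S^(1/2) = (1/0.036) × 12.06 × 1.214^(2/3) × 0.0009^(1/2) = 11.4 m³/s.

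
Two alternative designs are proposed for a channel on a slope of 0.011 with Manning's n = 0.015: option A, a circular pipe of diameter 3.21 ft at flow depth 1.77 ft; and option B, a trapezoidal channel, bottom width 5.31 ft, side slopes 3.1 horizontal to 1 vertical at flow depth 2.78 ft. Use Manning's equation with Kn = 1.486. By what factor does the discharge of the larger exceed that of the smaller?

Channel A: For a circular section of diameter D = 3.21 ft at depth y = 1.77 ft, the central angle is θ = 2 arccos(1 − 2y/D) = 3.348 rad. Then A = (D²/8)(θ − sin θ) = 4.575 ft² and P = Dθ/2 = 5.373 ft. Hydraulic radius R = A/P = 4.575/5.373 = 0.8515 ft. Q_A = (1.486/0.015)·4.575·0.8515^(2/3)·√0.011 = 42.71 ft³/s.
Channel B: With bottom width b = 5.31 ft and side slope z = 3.1: A = (b + zy)y = (5.31 + 3.1×2.78)×2.78 = 38.72 ft²; P = b + 2y√(1+z²) = 5.31 + 2×2.78×3.257 = 23.42 ft. Hydraulic radius R = A/P = 38.72/23.42 = 1.653 ft. Q_B = (1.486/0.015)·38.72·1.653^(2/3)·√0.011 = 562.5 ft³/s.
The larger discharge is 562.5 ft³/s and the smaller is 42.71 ft³/s; the ratio is 13.2.

13.2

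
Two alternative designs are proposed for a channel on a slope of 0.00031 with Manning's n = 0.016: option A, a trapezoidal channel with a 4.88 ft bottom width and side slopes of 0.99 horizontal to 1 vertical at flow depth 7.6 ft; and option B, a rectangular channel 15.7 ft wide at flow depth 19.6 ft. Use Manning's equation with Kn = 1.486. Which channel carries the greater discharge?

channel B

Channel A: With bottom width b = 4.88 ft and side slope z = 0.99: A = (b + zy)y = (4.88 + 0.99×7.6)×7.6 = 94.27 ft²; P = b + 2y√(1+z²) = 4.88 + 2×7.6×1.407 = 26.27 ft. Hydraulic radius R = A/P = 94.27/26.27 = 3.589 ft. Q_A = (1.486/0.016)·94.27·3.589^(2/3)·√0.00031 = 361.3 ft³/s.
Channel B: Flow area A = b·y = 15.7 × 19.6 = 307.7 ft². Wetted perimeter P = b + 2y = 15.7 + 2×19.6 = 54.9 ft. Hydraulic radius R = A/P = 307.7/54.9 = 5.605 ft. Q_B = (1.486/0.016)·307.7·5.605^(2/3)·√0.00031 = 1588 ft³/s.
Q_A = 361.3 ft³/s vs Q_B = 1588 ft³/s, so channel B carries more.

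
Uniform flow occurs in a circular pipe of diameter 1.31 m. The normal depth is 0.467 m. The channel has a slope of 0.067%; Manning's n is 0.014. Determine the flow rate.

For a circular section of diameter D = 1.31 m at depth y = 0.467 m, the central angle is θ = 2 arccos(1 − 2y/D) = 2.559 rad. Then A = (D²/8)(θ − sin θ) = 0.4311 m² and P = Dθ/2 = 1.676 m.
Hydraulic radius R = A/P = 0.4311/1.676 = 0.2571 m.
Manning's equation: Q = (1/n) A R^(2/3) S^(1/2) = (1/0.014) × 0.4311 × 0.2571^(2/3) × 0.00067^(1/2) = 0.322 m³/s.

Q = 0.322 m³/s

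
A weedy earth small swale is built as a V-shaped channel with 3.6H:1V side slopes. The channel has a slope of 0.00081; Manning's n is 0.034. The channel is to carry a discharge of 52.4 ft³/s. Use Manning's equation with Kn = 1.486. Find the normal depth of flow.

Manning's equation rearranged: A R^(2/3) = nQ / (1.486·√S) = 0.034 × 52.4 / (1.486 × √0.00081) = 42.13.
Trying y = 3.66 ft: A R^(2/3) = 70.38 — too large.
Trying y = 2.23 ft: A R^(2/3) = 18.78 — too small.
Trying y = 3.02 ft: A R^(2/3) = 42.16 — ≈ 42.13.

y_n = 3.02 ft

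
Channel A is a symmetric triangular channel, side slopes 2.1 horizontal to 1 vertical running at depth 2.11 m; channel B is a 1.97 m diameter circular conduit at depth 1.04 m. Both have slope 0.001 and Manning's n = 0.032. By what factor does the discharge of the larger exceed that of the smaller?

8.69

Channel A: For a triangular section with side slope z = 2.1: A = zy² = 2.1×2.11² = 9.349 m²; P = 2y√(1+z²) = 2×2.11×2.326 = 9.815 m. Hydraulic radius R = A/P = 9.349/9.815 = 0.9525 m. Q_A = (1/0.032)·9.349·0.9525^(2/3)·√0.001 = 8.944 m³/s.
Channel B: For a circular section of diameter D = 1.97 m at depth y = 1.04 m, the central angle is θ = 2 arccos(1 − 2y/D) = 3.253 rad. Then A = (D²/8)(θ − sin θ) = 1.632 m² and P = Dθ/2 = 3.205 m. Hydraulic radius R = A/P = 1.632/3.205 = 0.5094 m. Q_B = (1/0.032)·1.632·0.5094^(2/3)·√0.001 = 1.029 m³/s.
The larger discharge is 8.944 m³/s and the smaller is 1.029 m³/s; the ratio is 8.69.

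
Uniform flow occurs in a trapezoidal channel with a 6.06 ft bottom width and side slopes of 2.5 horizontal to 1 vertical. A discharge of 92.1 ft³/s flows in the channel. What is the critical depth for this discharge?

y_c = 1.55 ft

At critical depth, Q² T / (g A³) = 1, i.e. A³/T = Q²/g = 92.1²/32.2 = 263.4.
At y = 1.33 ft: A³/T = 153 — low.
At y = 1.83 ft: A³/T = 484.7 — high.
At y = 1.55 ft: A³/T = 264.4 — ≈ 263.4.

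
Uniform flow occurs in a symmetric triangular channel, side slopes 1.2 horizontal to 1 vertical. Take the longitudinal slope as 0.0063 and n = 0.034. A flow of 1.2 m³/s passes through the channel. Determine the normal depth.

Manning's equation rearranged: A R^(2/3) = nQ / (1·√S) = 0.034 × 1.2 / (√0.0063) = 0.514.
Trying y = 0.654 m: A R^(2/3) = 0.2043 — short.
Trying y = 1.1 m: A R^(2/3) = 0.8176 — over.
Trying y = 0.924 m: A R^(2/3) = 0.5136 — close enough.

y_n = 0.924 m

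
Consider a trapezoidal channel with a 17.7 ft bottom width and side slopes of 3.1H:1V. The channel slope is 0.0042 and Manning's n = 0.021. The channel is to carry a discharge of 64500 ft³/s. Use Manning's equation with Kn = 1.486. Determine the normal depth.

y_n = 25.6 ft

Manning's equation rearranged: A R^(2/3) = nQ / (1.486·√S) = 0.021 × 64500 / (1.486 × √0.0042) = 14060.
Trying y = 32 ft: A R^(2/3) = 24280 — over.
Trying y = 25.6 ft: A R^(2/3) = 14070 — close enough.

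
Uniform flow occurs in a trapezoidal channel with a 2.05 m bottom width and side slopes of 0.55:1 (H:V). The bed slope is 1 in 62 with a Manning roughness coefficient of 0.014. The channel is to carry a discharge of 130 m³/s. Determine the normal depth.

Manning's equation rearranged: A R^(2/3) = nQ / (1·√S) = 0.014 × 130 / (√0.01613) = 14.33.
Try y = 3.99 m: A R^(2/3) = 22.37 — high.
Try y = 2.45 m: A R^(2/3) = 8.812 — low.
Try y = 3.18 m: A R^(2/3) = 14.37 — ≈ 14.33.

y_n = 3.18 m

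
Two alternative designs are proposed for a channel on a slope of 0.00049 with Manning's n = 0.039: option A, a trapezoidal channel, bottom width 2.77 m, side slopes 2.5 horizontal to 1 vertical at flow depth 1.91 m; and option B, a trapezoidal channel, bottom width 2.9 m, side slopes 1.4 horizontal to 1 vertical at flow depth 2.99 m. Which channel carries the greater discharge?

channel B

Channel A: With bottom width b = 2.77 m and side slope z = 2.5: A = (b + zy)y = (2.77 + 2.5×1.91)×1.91 = 14.41 m²; P = b + 2y√(1+z²) = 2.77 + 2×1.91×2.693 = 13.06 m. Hydraulic radius R = A/P = 14.41/13.06 = 1.104 m. Q_A = (1/0.039)·14.41·1.104^(2/3)·√0.00049 = 8.736 m³/s.
Channel B: With bottom width b = 2.9 m and side slope z = 1.4: A = (b + zy)y = (2.9 + 1.4×2.99)×2.99 = 21.19 m²; P = b + 2y√(1+z²) = 2.9 + 2×2.99×1.72 = 13.19 m. Hydraulic radius R = A/P = 21.19/13.19 = 1.607 m. Q_B = (1/0.039)·21.19·1.607^(2/3)·√0.00049 = 16.5 m³/s.
Q_A = 8.736 m³/s vs Q_B = 16.5 m³/s, so channel B carries more.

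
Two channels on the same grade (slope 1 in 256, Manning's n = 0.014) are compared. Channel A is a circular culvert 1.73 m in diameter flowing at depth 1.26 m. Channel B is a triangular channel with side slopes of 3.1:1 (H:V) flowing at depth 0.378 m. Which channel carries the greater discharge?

Channel A: For a circular section of diameter D = 1.73 m at depth y = 1.26 m, the central angle is θ = 2 arccos(1 − 2y/D) = 4.09 rad. Then A = (D²/8)(θ − sin θ) = 1.834 m² and P = Dθ/2 = 3.538 m. Hydraulic radius R = A/P = 1.834/3.538 = 0.5184 m. Q_A = (1/0.014)·1.834·0.5184^(2/3)·√0.003906 = 5.284 m³/s.
Channel B: For a triangular section with side slope z = 3.1: A = zy² = 3.1×0.378² = 0.4429 m²; P = 2y√(1+z²) = 2×0.378×3.257 = 2.463 m. Hydraulic radius R = A/P = 0.4429/2.463 = 0.1799 m. Q_B = (1/0.014)·0.4429·0.1799^(2/3)·√0.003906 = 0.6301 m³/s.
Q_A = 5.284 m³/s vs Q_B = 0.6301 m³/s, so channel A carries more.

channel A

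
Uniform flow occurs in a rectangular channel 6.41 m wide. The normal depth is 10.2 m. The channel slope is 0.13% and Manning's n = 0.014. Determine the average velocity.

Flow area A = b·y = 6.41 × 10.2 = 65.38 m². Wetted perimeter P = b + 2y = 6.41 + 2×10.2 = 26.81 m.
Hydraulic radius R = A/P = 65.38/26.81 = 2.439 m.
From Manning's equation, V = (1/n) R^(2/3) S^(1/2) = (1/0.014) × 2.439^(2/3) × 0.0013^(1/2) = 4.67 m/s.

V = 4.67 m/s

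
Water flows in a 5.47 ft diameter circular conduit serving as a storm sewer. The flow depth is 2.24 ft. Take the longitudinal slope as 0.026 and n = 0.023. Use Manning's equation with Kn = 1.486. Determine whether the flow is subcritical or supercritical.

For a circular section of diameter D = 5.47 ft at depth y = 2.24 ft, the central angle is θ = 2 arccos(1 − 2y/D) = 2.778 rad. Then A = (D²/8)(θ − sin θ) = 9.057 ft² and P = Dθ/2 = 7.597 ft.
Hydraulic radius R = A/P = 9.057/7.597 = 1.192 ft.
V = (1.486/n) R^(2/3) √S = (1.486/0.023) × 1.192^(2/3) × √0.026 = 11.71 ft/s. Hydraulic depth D_h = A/T = 9.057/5.38 = 1.684 ft.
Froude number Fr = V/√(g·D_h) = 11.71/√(32.2×1.684) = 1.59, which is greater than 1, so the flow is supercritical.

supercritical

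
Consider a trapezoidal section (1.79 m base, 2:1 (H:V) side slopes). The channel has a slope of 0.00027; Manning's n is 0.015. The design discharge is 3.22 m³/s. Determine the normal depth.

y_n = 1.04 m

Manning's equation rearranged: A R^(2/3) = nQ / (1·√S) = 0.015 × 3.22 / (√0.00027) = 2.939.
Trying y = 1.25 m: A R^(2/3) = 4.334 — high.
Trying y = 0.829 m: A R^(2/3) = 1.848 — low.
Trying y = 1.04 m: A R^(2/3) = 2.942 — close enough.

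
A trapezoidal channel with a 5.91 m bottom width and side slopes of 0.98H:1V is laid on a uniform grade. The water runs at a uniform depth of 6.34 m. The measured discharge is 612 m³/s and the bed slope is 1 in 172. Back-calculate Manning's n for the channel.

With bottom width b = 5.91 m and side slope z = 0.98: A = (b + zy)y = (5.91 + 0.98×6.34)×6.34 = 76.86 m²; P = b + 2y√(1+z²) = 5.91 + 2×6.34×1.4 = 23.66 m.
Hydraulic radius R = A/P = 76.86/23.66 = 3.248 m.
Rearranging Manning's equation: n = (1/Q) A R^(2/3) S^(1/2) = (1/612) × 76.86 × 3.248^(2/3) × √0.005814 = 0.021.

n = 0.021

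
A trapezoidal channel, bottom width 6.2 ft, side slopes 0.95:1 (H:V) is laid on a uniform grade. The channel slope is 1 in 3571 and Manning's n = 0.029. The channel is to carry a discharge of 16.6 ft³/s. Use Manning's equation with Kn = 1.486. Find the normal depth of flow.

y_n = 1.96 ft

Manning's equation rearranged: A R^(2/3) = nQ / (1.486·√S) = 0.029 × 16.6 / (1.486 × √0.00028) = 19.36.
Trying y = 2.31 ft: A R^(2/3) = 25.89 — high.
Trying y = 1.56 ft: A R^(2/3) = 13.09 — low.
Trying y = 1.96 ft: A R^(2/3) = 19.41 — matches.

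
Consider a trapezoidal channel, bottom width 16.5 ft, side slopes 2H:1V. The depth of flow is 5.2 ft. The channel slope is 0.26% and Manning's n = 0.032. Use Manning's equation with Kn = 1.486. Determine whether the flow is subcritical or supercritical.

With bottom width b = 16.5 ft and side slope z = 2: A = (b + zy)y = (16.5 + 2×5.2)×5.2 = 139.9 ft²; P = b + 2y√(1+z²) = 16.5 + 2×5.2×2.236 = 39.76 ft.
Hydraulic radius R = A/P = 139.9/39.76 = 3.519 ft.
V = (1.486/n) R^(2/3) √S = (1.486/0.032) × 3.519^(2/3) × √0.0026 = 5.478 ft/s. Hydraulic depth D_h = A/T = 139.9/37.3 = 3.75 ft.
Froude number Fr = V/√(g·D_h) = 5.478/√(32.2×3.75) = 0.498, which is less than 1, so the flow is subcritical.

subcritical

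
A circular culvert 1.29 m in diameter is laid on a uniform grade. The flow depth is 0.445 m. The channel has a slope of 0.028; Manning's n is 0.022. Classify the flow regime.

For a circular section of diameter D = 1.29 m at depth y = 0.445 m, the central angle is θ = 2 arccos(1 − 2y/D) = 2.511 rad. Then A = (D²/8)(θ − sin θ) = 0.3997 m² and P = Dθ/2 = 1.62 m.
Hydraulic radius R = A/P = 0.3997/1.62 = 0.2468 m.
V = (1/n) R^(2/3) √S = (1/0.022) × 0.2468^(2/3) × √0.028 = 2.992 m/s. Hydraulic depth D_h = A/T = 0.3997/1.226 = 0.3259 m.
Froude number Fr = V/√(g·D_h) = 2.992/√(9.81×0.3259) = 1.67, which is greater than 1, so the flow is supercritical.

supercritical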